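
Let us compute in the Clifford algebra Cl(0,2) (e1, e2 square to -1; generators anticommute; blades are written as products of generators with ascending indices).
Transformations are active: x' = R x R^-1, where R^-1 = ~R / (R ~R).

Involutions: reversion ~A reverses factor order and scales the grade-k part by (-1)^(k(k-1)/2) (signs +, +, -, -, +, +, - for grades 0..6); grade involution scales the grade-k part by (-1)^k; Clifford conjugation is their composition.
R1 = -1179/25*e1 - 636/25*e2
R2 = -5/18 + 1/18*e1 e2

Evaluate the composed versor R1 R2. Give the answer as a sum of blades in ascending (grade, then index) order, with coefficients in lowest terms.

Distribute over the terms of R1 (each basis-blade product reordered to ascending indices, repeated generators contracted through their squares):
(-1179/25*e1) R2 = 131/10*e1 + 131/50*e2
(-636/25*e2) R2 = -106/75*e1 + 106/15*e2
Summing the partial products and collecting blades:
Answer: 1753/150*e1 + 1453/150*e2


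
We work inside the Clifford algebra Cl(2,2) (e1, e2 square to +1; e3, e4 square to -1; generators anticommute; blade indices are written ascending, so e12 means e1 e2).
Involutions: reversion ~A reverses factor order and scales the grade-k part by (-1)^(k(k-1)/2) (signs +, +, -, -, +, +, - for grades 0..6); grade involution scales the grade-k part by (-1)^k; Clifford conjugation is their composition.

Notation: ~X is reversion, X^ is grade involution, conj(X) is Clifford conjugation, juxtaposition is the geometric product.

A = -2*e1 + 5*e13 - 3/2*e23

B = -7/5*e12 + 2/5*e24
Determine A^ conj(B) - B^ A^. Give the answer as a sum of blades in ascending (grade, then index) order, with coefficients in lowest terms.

first term: 14/5*e2 + 21/10*e13 + 7*e23 - 3/5*e34 - 4/5*e124 + 2*e1234
second term: 14/5*e2 + 21/10*e13 + 7*e23 - 3/5*e34 + 4/5*e124 - 2*e1234
Answer: -8/5*e124 + 4*e1234


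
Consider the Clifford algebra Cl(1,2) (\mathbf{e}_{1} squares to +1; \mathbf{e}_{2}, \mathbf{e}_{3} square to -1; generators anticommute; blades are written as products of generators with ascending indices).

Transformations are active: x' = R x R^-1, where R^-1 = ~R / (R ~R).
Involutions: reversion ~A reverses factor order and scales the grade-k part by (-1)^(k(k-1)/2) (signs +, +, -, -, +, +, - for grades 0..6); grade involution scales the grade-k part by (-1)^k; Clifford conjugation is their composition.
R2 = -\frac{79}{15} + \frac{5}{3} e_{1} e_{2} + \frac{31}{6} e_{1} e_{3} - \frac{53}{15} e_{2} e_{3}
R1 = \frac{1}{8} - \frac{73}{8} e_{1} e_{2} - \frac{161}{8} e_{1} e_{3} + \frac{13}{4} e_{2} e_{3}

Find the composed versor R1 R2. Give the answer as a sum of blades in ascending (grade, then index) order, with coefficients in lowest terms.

Distribute over the terms of R1 (each basis-blade product reordered to ascending indices, repeated generators contracted through their squares):
(\frac{1}{8}) R2 = -\frac{79}{120} + \frac{5}{24} e_{1} e_{2} + \frac{31}{48} e_{1} e_{3} - \frac{53}{120} e_{2} e_{3}
(-\frac{73}{8} e_{1} e_{2}) R2 = -\frac{365}{24} + \frac{5767}{120} e_{1} e_{2} - \frac{3869}{120} e_{1} e_{3} + \frac{2263}{48} e_{2} e_{3}
(-\frac{161}{8} e_{1} e_{3}) R2 = -\frac{4991}{48} + \frac{8533}{120} e_{1} e_{2} + \frac{12719}{120} e_{1} e_{3} - \frac{805}{24} e_{2} e_{3}
(\frac{13}{4} e_{2} e_{3}) R2 = \frac{689}{60} - \frac{403}{24} e_{1} e_{2} + \frac{65}{12} e_{1} e_{3} - \frac{1027}{60} e_{2} e_{3}
Summing the partial products and collecting blades:
Answer: -\frac{8669}{80} + \frac{1231}{12} e_{1} e_{2} + \frac{1277}{16} e_{1} e_{3} - \frac{949}{240} e_{2} e_{3}


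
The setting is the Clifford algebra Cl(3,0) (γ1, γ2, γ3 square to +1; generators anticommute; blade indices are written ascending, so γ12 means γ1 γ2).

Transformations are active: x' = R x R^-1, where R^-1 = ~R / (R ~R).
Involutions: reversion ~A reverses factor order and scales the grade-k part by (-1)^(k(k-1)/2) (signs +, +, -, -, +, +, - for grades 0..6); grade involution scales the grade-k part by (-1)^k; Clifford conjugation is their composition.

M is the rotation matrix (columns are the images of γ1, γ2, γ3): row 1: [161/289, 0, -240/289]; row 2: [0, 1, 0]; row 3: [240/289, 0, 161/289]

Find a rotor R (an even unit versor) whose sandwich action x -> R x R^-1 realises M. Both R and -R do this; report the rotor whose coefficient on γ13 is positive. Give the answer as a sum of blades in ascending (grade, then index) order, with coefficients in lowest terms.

Method: write R = a + b12*γ12 + b13*γ13 + b23*γ23 with a^2 + b12^2 + b13^2 + b23^2 = 1 (so R^-1 = ~R). Expanding the columns R e_j ~R gives tr M = 4a^2 - 1 and, from the antisymmetric part, M21 - M12 = -4a*b12, M13 - M31 = 4a*b13, M32 - M23 = -4a*b23.
Here tr M = 611/289, so a^2 = (1 + tr M)/4 = 225/289 and a = ±15/17. Taking a = 15/17: M21 - M12 = 0, M13 - M31 = -480/289, M32 - M23 = 0, giving b12 = 0, b13 = -8/17, b23 = 0, i.e. R = 15/17 - 8/17*γ13.
Its γ13 coefficient is negative, so report the other preimage -R.
Answer: -15/17 + 8/17*γ13. Recall the cover is two-to-one: with M of trace 611/289, both preimages act alike, and the stated γ13 sign chooses the sheet.


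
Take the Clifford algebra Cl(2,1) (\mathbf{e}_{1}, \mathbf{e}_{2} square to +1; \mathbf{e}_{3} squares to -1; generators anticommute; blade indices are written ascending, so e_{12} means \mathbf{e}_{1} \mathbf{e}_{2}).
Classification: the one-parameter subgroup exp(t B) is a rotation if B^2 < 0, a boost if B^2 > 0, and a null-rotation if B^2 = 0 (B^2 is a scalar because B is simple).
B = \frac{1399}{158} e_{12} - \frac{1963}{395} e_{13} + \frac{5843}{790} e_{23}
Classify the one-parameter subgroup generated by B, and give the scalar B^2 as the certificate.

B^2 term by term: the squares give (\frac{1399}{158})^2*(e_{12})^2 + (-\frac{1963}{395})^2*(e_{13})^2 + (\frac{5843}{790})^2*(e_{23})^2 = \frac{1957201}{24964}*(-1) + \frac{3853369}{156025}*(+1) + \frac{34140649}{624100}*(+1) = 1 (each basis 2-blade squares to minus the product of its generators' squares); cross terms between blades sharing an index anticommute and cancel. So B^2 = 1.
Answer: boost, certificate B^2 = 1. Key observation: B^2 = 1 is a conjugation invariant, so its sign decides the class regardless of the surface form of B.


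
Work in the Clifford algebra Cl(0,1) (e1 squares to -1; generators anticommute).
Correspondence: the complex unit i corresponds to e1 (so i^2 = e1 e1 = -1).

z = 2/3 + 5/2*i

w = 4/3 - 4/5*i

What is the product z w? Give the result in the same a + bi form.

In blades: z = 2/3 + 5/2*e1, w = 4/3 - 4/5*e1.
Distribute z over w term by term (generator squares from the signature, products reordered to ascending indices): (2/3)*w = 8/9 - 8/15*e1; (5/2*e1)*w = 2 + 10/3*e1.
Sum: 26/9 + 14/5*e1; translating back through the correspondence:
Answer: 26/9 + 14/5*i


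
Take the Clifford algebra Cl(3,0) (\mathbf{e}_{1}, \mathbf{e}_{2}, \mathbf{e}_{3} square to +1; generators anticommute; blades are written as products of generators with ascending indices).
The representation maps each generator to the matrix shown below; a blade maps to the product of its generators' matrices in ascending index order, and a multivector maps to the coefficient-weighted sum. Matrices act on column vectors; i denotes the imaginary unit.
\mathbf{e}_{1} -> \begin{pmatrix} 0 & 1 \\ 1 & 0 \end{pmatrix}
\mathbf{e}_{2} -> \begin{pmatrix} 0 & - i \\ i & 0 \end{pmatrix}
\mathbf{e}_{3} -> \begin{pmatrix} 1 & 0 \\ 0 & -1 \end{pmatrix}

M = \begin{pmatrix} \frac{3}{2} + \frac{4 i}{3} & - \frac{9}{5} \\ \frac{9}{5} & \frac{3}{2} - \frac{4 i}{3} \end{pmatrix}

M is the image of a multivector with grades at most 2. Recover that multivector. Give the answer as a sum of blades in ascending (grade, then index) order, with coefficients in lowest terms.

Method: 1, rho(e_{1}), rho(e_{2}), rho(e_{3}) form a trace-orthogonal basis of the 2x2 complex matrices (tr(X Y) = 2 if X = Y, else 0), so M = m0*1 + m1*rho(e_{1}) + m2*rho(e_{2}) + m3*rho(e_{3}) with m0 = tr(M)/2 = \frac{3}{2}, m1 = tr(M rho(e_{1}))/2 = 0, m2 = tr(M rho(e_{2}))/2 = - \frac{9 i}{5}, m3 = tr(M rho(e_{3}))/2 = \frac{4 i}{3}.
Multiplying table entries, the bivector images are rho(e_{1} e_{2}) = i*rho(e_{3}), rho(e_{1} e_{3}) = -i*rho(e_{2}), rho(e_{2} e_{3}) = i*rho(e_{1}); with real blade coefficients the real parts of m0..m3 are the coefficients of 1, e_{1}, e_{2}, e_{3} and the imaginary parts give the bivectors (e_{2} e_{3}: Im m1, e_{1} e_{3}: -Im m2, e_{1} e_{2}: Im m3).
Answer: \frac{3}{2} + \frac{4}{3} e_{1} e_{2} + \frac{9}{5} e_{1} e_{3}


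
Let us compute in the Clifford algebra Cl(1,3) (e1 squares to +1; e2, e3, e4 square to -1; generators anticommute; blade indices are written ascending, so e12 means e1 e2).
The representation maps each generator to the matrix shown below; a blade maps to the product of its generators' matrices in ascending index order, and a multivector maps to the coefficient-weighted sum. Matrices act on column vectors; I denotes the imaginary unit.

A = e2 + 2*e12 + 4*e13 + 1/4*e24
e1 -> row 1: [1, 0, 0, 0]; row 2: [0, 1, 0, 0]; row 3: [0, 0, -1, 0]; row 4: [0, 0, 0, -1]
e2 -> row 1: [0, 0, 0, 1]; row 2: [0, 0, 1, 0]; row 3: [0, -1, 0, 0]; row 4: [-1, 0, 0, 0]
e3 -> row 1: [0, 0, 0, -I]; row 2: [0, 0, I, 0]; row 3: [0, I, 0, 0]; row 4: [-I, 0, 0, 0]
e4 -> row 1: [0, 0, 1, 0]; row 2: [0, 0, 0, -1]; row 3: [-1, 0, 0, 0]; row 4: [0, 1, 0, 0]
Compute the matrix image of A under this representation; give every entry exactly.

Bivector images (products of the table entries): rho(e12) = rho(e1)rho(e2) = row 1: [0, 0, 0, 1]; row 2: [0, 0, 1, 0]; row 3: [0, 1, 0, 0]; row 4: [1, 0, 0, 0]; rho(e13) = rho(e1)rho(e3) = row 1: [0, 0, 0, -I]; row 2: [0, 0, I, 0]; row 3: [0, -I, 0, 0]; row 4: [I, 0, 0, 0]; rho(e24) = rho(e2)rho(e4) = row 1: [0, 1, 0, 0]; row 2: [-1, 0, 0, 0]; row 3: [0, 0, 0, 1]; row 4: [0, 0, -1, 0].
M = (1)*rho(e2) + (2)*rho(e12) + (4)*rho(e13) + (1/4)*rho(e24), summed entrywise:
Answer: row 1: [0, 1/4, 0, 3 - 4*I]; row 2: [-1/4, 0, 3 + 4*I, 0]; row 3: [0, 1 - 4*I, 0, 1/4]; row 4: [1 + 4*I, 0, -1/4, 0]


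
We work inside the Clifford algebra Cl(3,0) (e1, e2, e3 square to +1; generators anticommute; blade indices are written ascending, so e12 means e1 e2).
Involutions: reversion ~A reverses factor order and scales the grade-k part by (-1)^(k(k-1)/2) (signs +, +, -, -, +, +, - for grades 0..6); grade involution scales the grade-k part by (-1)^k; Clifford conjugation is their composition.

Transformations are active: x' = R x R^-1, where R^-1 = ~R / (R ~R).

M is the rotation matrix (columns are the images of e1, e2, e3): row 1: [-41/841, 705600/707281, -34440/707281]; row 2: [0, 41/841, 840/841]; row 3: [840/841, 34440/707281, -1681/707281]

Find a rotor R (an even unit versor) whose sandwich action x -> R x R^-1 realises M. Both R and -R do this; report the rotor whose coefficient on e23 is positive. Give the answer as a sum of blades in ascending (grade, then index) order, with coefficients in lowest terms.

Method: write R = a + b12*e12 + b13*e13 + b23*e23 with a^2 + b12^2 + b13^2 + b23^2 = 1 (so R^-1 = ~R). Expanding the columns R e_j ~R gives tr M = 4a^2 - 1 and, from the antisymmetric part, M21 - M12 = -4a*b12, M13 - M31 = 4a*b13, M32 - M23 = -4a*b23.
Here tr M = -1681/707281, so a^2 = (1 + tr M)/4 = 176400/707281 and a = ±420/841. Taking a = 420/841: M21 - M12 = -705600/707281, M13 - M31 = -740880/707281, M32 - M23 = -672000/707281, giving b12 = 420/841, b13 = -441/841, b23 = 400/841, i.e. R = 420/841 + 420/841*e12 - 441/841*e13 + 400/841*e23.
Its e23 coefficient is already positive.
Answer: 420/841 + 420/841*e12 - 441/841*e13 + 400/841*e23. Note: both R and -R realise this M (trace -1681/707281); the covering map identifies them, and the e23-coefficient sign is the tie-breaker.


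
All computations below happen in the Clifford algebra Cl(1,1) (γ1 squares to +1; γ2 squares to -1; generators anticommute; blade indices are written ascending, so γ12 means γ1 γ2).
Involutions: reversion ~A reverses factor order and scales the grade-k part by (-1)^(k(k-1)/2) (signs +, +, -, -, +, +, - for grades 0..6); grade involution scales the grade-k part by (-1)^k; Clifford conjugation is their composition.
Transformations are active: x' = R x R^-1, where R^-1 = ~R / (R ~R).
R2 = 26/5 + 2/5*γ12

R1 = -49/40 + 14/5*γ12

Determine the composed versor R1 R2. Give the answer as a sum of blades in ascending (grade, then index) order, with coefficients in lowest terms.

Distribute over the terms of R1 (each basis-blade product reordered to ascending indices, repeated generators contracted through their squares):
(-49/40) R2 = -637/100 - 49/100*γ12
(14/5*γ12) R2 = 28/25 + 364/25*γ12
Summing the partial products and collecting blades:
Answer: -21/4 + 1407/100*γ12


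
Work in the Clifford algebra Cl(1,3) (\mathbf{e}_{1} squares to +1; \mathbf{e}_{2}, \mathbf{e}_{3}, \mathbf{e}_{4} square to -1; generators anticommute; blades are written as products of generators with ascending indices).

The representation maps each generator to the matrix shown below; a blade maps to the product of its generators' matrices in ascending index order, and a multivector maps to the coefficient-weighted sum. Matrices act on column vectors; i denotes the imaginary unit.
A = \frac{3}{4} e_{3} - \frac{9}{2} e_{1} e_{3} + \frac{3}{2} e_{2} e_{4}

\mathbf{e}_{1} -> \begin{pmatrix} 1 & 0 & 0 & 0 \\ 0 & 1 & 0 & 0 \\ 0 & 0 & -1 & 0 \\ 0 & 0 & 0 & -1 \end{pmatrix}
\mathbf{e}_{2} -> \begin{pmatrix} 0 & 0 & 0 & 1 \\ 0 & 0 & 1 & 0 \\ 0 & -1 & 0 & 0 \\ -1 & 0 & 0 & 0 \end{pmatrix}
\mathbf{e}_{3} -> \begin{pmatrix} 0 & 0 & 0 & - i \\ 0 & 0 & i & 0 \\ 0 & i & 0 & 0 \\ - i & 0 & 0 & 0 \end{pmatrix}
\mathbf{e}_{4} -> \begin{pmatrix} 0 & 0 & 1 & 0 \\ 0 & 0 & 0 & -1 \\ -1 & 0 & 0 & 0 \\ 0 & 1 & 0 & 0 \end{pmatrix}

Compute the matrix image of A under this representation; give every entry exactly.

Bivector images (products of the table entries): rho(e_{1} e_{3}) = rho(\mathbf{e}_{1})rho(\mathbf{e}_{3}) = \begin{pmatrix} 0 & 0 & 0 & - i \\ 0 & 0 & i & 0 \\ 0 & - i & 0 & 0 \\ i & 0 & 0 & 0 \end{pmatrix}; rho(e_{2} e_{4}) = rho(\mathbf{e}_{2})rho(\mathbf{e}_{4}) = \begin{pmatrix} 0 & 1 & 0 & 0 \\ -1 & 0 & 0 & 0 \\ 0 & 0 & 0 & 1 \\ 0 & 0 & -1 & 0 \end{pmatrix}.
M = (\frac{3}{4})*rho(e_{3}) + (-\frac{9}{2})*rho(e_{1} e_{3}) + (\frac{3}{2})*rho(e_{2} e_{4}), summed entrywise:
Answer: \begin{pmatrix} 0 & \frac{3}{2} & 0 & \frac{15 i}{4} \\ - \frac{3}{2} & 0 & - \frac{15 i}{4} & 0 \\ 0 & \frac{21 i}{4} & 0 & \frac{3}{2} \\ - \frac{21 i}{4} & 0 & - \frac{3}{2} & 0 \end{pmatrix}


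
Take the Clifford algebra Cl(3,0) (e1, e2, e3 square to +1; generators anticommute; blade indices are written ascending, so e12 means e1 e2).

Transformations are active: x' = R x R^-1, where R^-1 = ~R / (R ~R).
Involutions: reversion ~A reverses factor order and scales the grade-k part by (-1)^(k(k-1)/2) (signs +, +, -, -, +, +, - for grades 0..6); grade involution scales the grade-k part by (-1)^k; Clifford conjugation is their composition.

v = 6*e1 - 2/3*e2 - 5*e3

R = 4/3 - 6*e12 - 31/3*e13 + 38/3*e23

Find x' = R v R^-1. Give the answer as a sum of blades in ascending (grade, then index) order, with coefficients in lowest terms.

~R = 4/3 + 6*e12 + 31/3*e13 - 38/3*e23, and R ~R = 305, so R^-1 = ~R / (305).
R v = 191/3*e1 - 254/9*e2 + 574/9*e3 + 892/9*e123
Answer: 22966/8235*e1 + 58762/8235*e2 + 2731/1647*e3


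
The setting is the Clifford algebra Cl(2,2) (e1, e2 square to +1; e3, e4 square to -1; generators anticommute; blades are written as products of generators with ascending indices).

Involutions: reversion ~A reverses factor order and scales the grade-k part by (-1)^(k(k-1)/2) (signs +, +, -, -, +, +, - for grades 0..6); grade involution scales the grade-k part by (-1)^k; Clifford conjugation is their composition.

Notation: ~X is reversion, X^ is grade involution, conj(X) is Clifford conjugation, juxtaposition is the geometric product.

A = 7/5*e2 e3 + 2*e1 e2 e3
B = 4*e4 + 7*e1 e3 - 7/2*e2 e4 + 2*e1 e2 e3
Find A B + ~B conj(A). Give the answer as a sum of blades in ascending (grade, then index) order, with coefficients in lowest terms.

first term: 4 + 14/5*e1 - 14*e2 - 49/5*e1 e2 + 49/10*e3 e4 + 7*e1 e3 e4 + 28/5*e2 e3 e4 + 8*e1 e2 e3 e4
second term: -4 + 14/5*e1 + 14*e2 + 49/5*e1 e2 - 49/10*e3 e4 + 7*e1 e3 e4 - 28/5*e2 e3 e4 - 8*e1 e2 e3 e4
Answer: 28/5*e1 + 14*e1 e3 e4


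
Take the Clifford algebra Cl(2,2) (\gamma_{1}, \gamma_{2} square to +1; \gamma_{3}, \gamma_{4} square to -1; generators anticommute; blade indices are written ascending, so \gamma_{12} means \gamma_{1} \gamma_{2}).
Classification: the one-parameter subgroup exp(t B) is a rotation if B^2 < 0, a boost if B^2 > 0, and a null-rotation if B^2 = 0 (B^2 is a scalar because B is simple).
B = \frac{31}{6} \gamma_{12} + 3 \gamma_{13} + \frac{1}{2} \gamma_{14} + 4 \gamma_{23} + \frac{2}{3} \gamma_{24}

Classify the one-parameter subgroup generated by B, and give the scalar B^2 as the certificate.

B^2 term by term: the squares give (\frac{31}{6})^2*(\gamma_{12})^2 + (3)^2*(\gamma_{13})^2 + (\frac{1}{2})^2*(\gamma_{14})^2 + (4)^2*(\gamma_{23})^2 + (\frac{2}{3})^2*(\gamma_{24})^2 = \frac{961}{36}*(-1) + 9*(+1) + \frac{1}{4}*(+1) + 16*(+1) + \frac{4}{9}*(+1) = -1 (each basis 2-blade squares to minus the product of its generators' squares); cross terms between blades sharing an index anticommute and cancel; the commuting (index-disjoint) pairs give grade-4 terms 2*c*c'*(blade product), which cancel blade by blade — \gamma_{1234}: -4 + 4 = 0 — confirming B is simple. So B^2 = -1.
Answer: rotation, certificate B^2 = -1. Key observation: B^2 = -1 is a conjugation invariant, so its sign decides the class regardless of the surface form of B.


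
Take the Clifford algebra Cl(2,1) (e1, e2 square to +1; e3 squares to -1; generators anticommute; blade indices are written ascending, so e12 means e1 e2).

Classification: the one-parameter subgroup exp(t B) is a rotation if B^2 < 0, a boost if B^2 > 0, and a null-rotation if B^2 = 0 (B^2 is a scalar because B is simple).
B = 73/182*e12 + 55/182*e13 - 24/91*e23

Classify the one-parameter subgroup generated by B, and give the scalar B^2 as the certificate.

B^2 term by term: the squares give (73/182)^2*(e12)^2 + (55/182)^2*(e13)^2 + (-24/91)^2*(e23)^2 = 5329/33124*(-1) + 3025/33124*(+1) + 576/8281*(+1) = 0 (each basis 2-blade squares to minus the product of its generators' squares); cross terms between blades sharing an index anticommute and cancel. So B^2 = 0.
Answer: null-rotation, certificate B^2 = 0. Note: conjugating B changes its blade decomposition but never the scalar B^2 = 0, whose sign settles the classification.


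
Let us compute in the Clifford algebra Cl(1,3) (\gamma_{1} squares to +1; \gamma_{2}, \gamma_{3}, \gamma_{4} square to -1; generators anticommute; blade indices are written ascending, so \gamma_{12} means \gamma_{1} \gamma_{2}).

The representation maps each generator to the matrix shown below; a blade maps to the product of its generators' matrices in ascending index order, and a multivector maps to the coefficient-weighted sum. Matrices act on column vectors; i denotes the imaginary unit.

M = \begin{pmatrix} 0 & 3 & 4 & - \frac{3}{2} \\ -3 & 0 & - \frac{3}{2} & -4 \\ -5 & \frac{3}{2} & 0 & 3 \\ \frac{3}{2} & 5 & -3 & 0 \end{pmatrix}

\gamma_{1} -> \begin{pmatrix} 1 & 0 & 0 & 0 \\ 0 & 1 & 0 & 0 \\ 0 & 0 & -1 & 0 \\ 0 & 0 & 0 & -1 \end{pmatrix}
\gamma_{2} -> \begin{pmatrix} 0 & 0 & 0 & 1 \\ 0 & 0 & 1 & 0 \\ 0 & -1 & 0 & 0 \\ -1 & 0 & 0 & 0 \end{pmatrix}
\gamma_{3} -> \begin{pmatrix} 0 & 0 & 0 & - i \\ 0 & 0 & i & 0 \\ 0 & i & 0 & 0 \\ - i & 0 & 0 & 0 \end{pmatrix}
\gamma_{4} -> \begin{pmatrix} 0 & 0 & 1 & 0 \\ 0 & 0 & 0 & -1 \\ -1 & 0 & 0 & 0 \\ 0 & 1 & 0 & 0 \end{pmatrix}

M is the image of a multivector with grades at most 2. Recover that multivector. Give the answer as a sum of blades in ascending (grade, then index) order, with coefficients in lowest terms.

Method: the blade images are trace-orthogonal — tr(rho(e_A) rho(e_B)^-1) = 4 if A = B and 0 otherwise — and rho(e_A)^-1 = (e_A)^2 * rho(e_A) with (e_A)^2 = +1 or -1, so the coefficient of e_A in the preimage is (e_A)^2 * tr(M rho(e_A))/4.
Nonzero projections over blades of grade <= 2: \gamma_{2}: (\gamma_{2})^2 = -1, tr(M rho(\gamma_{2})) = 6, coefficient -\frac{3}{2}; \gamma_{4}: (\gamma_{4})^2 = -1, tr(M rho(\gamma_{4})) = -18, coefficient \frac{9}{2}; \gamma_{14}: (\gamma_{14})^2 = +1, tr(M rho(\gamma_{14})) = -2, coefficient -\frac{1}{2}; \gamma_{24}: (\gamma_{24})^2 = -1, tr(M rho(\gamma_{24})) = -12, coefficient 3. Every other blade of grade <= 2 projects to 0.
Answer: -\frac{3}{2} \gamma_{2} + \frac{9}{2} \gamma_{4} - \frac{1}{2} \gamma_{14} + 3 \gamma_{24}


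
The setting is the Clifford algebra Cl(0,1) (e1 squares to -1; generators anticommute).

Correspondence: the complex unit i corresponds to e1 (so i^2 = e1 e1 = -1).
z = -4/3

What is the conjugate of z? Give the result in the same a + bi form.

In blades: z = -4/3.
Conjugation here is Clifford conjugation: the scalar is fixed and the grade-1 and grade-2 blades all flip sign, giving -4/3; translating back:
Answer: -4/3


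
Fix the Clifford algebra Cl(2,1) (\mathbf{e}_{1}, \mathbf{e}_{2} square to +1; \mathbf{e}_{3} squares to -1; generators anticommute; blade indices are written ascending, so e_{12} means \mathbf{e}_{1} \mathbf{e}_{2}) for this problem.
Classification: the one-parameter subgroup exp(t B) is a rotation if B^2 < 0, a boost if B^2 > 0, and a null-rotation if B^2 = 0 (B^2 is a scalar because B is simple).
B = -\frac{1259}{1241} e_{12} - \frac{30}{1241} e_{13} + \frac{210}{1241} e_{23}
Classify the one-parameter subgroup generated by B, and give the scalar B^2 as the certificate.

B^2 term by term: the squares give (-\frac{1259}{1241})^2*(e_{12})^2 + (-\frac{30}{1241})^2*(e_{13})^2 + (\frac{210}{1241})^2*(e_{23})^2 = \frac{1585081}{1540081}*(-1) + \frac{900}{1540081}*(+1) + \frac{44100}{1540081}*(+1) = -1 (each basis 2-blade squares to minus the product of its generators' squares); cross terms between blades sharing an index anticommute and cancel. So B^2 = -1.
Answer: rotation, certificate B^2 = -1. One invariant decides it: the square -1 survives every conjugation, and its sign is exactly the classification.


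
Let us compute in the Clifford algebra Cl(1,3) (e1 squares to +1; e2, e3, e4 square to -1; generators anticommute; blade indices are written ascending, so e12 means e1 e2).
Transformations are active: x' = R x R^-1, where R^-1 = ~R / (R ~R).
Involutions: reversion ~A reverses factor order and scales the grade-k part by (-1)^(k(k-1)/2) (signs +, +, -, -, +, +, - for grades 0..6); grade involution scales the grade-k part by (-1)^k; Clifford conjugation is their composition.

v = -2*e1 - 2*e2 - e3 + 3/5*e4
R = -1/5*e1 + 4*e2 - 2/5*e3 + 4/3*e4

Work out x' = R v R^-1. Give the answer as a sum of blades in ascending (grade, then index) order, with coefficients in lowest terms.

~R = -1/5*e1 + 4*e2 - 2/5*e3 + 4/3*e4, and R ~R = -4027/225, so R^-1 = ~R / (-4027/225).
R v = 36/5 + 42/5*e12 - 3/5*e13 + 191/75*e14 - 24/5*e23 + 76/15*e24 + 82/75*e34
Answer: 8702/4027*e1 - 4906/4027*e2 + 5323/4027*e3 - 33681/20135*e4


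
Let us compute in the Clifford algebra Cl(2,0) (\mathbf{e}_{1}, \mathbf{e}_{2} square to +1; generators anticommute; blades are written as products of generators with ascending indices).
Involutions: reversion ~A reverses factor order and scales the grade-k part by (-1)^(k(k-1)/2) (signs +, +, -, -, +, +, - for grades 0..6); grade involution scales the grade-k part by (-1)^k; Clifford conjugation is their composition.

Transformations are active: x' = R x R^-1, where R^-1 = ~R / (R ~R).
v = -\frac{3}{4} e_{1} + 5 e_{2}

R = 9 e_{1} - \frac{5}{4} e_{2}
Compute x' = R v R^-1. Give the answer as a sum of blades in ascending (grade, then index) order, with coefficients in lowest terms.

~R = 9 e_{1} - \frac{5}{4} e_{2}, and R ~R = \frac{1321}{16}, so R^-1 = ~R / (\frac{1321}{16}).
R v = -13 + \frac{705}{16} e_{1} e_{2}
Answer: -\frac{11013}{5284} e_{1} - \frac{6085}{1321} e_{2}


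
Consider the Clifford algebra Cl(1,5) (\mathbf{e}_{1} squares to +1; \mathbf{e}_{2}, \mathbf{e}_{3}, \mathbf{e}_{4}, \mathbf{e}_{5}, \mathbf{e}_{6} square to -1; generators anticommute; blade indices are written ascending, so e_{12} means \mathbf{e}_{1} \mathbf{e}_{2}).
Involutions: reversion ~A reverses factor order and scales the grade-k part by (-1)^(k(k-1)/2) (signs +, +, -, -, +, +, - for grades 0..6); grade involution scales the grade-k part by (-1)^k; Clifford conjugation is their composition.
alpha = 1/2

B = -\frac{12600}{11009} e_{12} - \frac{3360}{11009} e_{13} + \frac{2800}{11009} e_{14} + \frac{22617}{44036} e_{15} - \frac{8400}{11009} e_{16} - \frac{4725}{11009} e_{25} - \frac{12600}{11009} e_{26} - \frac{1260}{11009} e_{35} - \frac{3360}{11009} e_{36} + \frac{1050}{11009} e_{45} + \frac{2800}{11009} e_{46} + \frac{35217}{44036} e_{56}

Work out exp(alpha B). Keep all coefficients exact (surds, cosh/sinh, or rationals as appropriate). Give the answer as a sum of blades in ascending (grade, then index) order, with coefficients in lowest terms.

B^2 term by term: the squares give (-\frac{12600}{11009})^2*(e_{12})^2 + (-\frac{3360}{11009})^2*(e_{13})^2 + (\frac{2800}{11009})^2*(e_{14})^2 + (\frac{22617}{44036})^2*(e_{15})^2 + (-\frac{8400}{11009})^2*(e_{16})^2 + (-\frac{4725}{11009})^2*(e_{25})^2 + (-\frac{12600}{11009})^2*(e_{26})^2 + (-\frac{1260}{11009})^2*(e_{35})^2 + (-\frac{3360}{11009})^2*(e_{36})^2 + (\frac{1050}{11009})^2*(e_{45})^2 + (\frac{2800}{11009})^2*(e_{46})^2 + (\frac{35217}{44036})^2*(e_{56})^2 = \frac{158760000}{121198081}*(+1) + \frac{11289600}{121198081}*(+1) + \frac{7840000}{121198081}*(+1) + \frac{511528689}{1939169296}*(+1) + \frac{70560000}{121198081}*(+1) + \frac{22325625}{121198081}*(-1) + \frac{158760000}{121198081}*(-1) + \frac{1587600}{121198081}*(-1) + \frac{11289600}{121198081}*(-1) + \frac{1102500}{121198081}*(-1) + \frac{7840000}{121198081}*(-1) + \frac{1240237089}{1939169296}*(-1) = 0 (each basis 2-blade squares to minus the product of its generators' squares); cross terms between blades sharing an index anticommute and cancel; the commuting (index-disjoint) pairs give grade-4 terms 2*c*c'*(blade product), which cancel blade by blade — e_{1235}: \frac{31752000}{121198081} - \frac{31752000}{121198081} = 0; e_{1236}: \frac{84672000}{121198081} - \frac{84672000}{121198081} = 0; e_{1245}: -\frac{26460000}{121198081} + \frac{26460000}{121198081} = 0; e_{1246}: -\frac{70560000}{121198081} + \frac{70560000}{121198081} = 0; e_{1256}: -\frac{221867100}{121198081} + \frac{142487100}{121198081} + \frac{79380000}{121198081} = 0; e_{1345}: -\frac{7056000}{121198081} + \frac{7056000}{121198081} = 0; e_{1346}: -\frac{18816000}{121198081} + \frac{18816000}{121198081} = 0; e_{1356}: -\frac{59164560}{121198081} + \frac{37996560}{121198081} + \frac{21168000}{121198081} = 0; e_{1456}: \frac{49303800}{121198081} - \frac{31663800}{121198081} - \frac{17640000}{121198081} = 0; e_{2356}: -\frac{31752000}{121198081} + \frac{31752000}{121198081} = 0; e_{2456}: \frac{26460000}{121198081} - \frac{26460000}{121198081} = 0; e_{3456}: \frac{7056000}{121198081} - \frac{7056000}{121198081} = 0 — confirming B is simple. So B^2 = 0.
B^2 = 0, so the series truncates immediately: exp(alpha B) = 1 + alpha B (parabolic case).
Answer: 1 - \frac{6300}{11009} e_{12} - \frac{1680}{11009} e_{13} + \frac{1400}{11009} e_{14} + \frac{22617}{88072} e_{15} - \frac{4200}{11009} e_{16} - \frac{4725}{22018} e_{25} - \frac{6300}{11009} e_{26} - \frac{630}{11009} e_{35} - \frac{1680}{11009} e_{36} + \frac{525}{11009} e_{45} + \frac{1400}{11009} e_{46} + \frac{35217}{88072} e_{56}


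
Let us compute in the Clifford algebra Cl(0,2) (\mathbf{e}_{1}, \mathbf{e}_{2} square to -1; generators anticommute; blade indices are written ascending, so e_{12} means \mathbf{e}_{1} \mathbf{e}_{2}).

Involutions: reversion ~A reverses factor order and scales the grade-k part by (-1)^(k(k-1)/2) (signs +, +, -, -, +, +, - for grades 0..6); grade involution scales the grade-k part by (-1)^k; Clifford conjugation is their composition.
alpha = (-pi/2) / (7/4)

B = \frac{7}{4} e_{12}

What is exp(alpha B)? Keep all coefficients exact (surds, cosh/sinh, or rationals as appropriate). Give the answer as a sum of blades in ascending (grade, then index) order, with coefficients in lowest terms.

B^2 = (\frac{7}{4})^2*(e_{12})^2 = \frac{49}{16}*(-1) = -\frac{49}{16} (a basis 2-blade squares to minus the product of its generators' squares).
B^2 = -\frac{49}{16} — B^2 < 0, so the exponential closes trigonometrically: l = \frac{7}{4}, alpha*l = - \frac{\pi}{2}, so exp(alpha B) = cos(- \frac{\pi}{2}) + (sin(- \frac{\pi}{2})/(\frac{7}{4}))*B = 0 + (- \frac{4}{7})*B.
Answer: -e_{12}


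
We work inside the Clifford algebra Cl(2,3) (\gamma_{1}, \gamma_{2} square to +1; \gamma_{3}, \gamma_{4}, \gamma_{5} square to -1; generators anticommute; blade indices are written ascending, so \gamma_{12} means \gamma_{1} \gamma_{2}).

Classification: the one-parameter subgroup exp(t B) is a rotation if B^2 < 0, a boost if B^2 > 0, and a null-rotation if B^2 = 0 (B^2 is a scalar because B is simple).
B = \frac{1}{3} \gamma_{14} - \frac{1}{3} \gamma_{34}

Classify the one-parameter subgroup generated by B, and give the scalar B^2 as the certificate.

B^2 term by term: the squares give (\frac{1}{3})^2*(\gamma_{14})^2 + (-\frac{1}{3})^2*(\gamma_{34})^2 = \frac{1}{9}*(+1) + \frac{1}{9}*(-1) = 0 (each basis 2-blade squares to minus the product of its generators' squares); cross terms between blades sharing an index anticommute and cancel. So B^2 = 0.
Answer: null-rotation, certificate B^2 = 0. Note: conjugating B changes its blade decomposition but never the scalar B^2 = 0, whose sign settles the classification.


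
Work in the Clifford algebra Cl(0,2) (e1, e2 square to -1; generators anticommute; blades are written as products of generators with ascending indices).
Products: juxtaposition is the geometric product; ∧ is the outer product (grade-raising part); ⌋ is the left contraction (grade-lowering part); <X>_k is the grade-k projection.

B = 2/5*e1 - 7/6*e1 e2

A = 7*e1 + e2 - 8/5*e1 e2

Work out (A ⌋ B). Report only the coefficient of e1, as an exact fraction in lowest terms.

step 1: -14/3 - 7/6*e1 + 49/6*e2
Answer: -7/6


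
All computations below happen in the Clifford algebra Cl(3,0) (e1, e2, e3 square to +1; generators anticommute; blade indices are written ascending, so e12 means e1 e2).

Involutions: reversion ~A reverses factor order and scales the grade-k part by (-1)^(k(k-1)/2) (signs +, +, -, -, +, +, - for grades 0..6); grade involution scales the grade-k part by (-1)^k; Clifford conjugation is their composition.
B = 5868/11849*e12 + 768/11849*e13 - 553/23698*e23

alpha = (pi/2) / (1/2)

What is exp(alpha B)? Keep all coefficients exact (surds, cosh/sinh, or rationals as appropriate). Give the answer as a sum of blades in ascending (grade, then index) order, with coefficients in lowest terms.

B^2 term by term: the squares give (5868/11849)^2*(e12)^2 + (768/11849)^2*(e13)^2 + (-553/23698)^2*(e23)^2 = 34433424/140398801*(-1) + 589824/140398801*(-1) + 305809/561595204*(-1) = -1/4 (each basis 2-blade squares to minus the product of its generators' squares); cross terms between blades sharing an index anticommute and cancel. So B^2 = -1/4.
B^2 = -1/4 — B^2 < 0, so the exponential closes trigonometrically: l = 1/2, alpha*l = pi/2, so exp(alpha B) = cos(pi/2) + (sin(pi/2)/(1/2))*B = 0 + (2)*B.
Answer: 11736/11849*e12 + 1536/11849*e13 - 553/11849*e23


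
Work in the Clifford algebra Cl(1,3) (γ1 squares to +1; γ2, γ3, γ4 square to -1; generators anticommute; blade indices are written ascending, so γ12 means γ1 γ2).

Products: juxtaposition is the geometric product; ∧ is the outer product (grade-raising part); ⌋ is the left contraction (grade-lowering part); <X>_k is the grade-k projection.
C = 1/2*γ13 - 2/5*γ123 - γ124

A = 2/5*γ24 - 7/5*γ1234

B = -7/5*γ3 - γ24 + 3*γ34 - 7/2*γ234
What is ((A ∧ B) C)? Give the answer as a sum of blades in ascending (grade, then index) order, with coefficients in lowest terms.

step 1: 14/25*γ234
step 2: 14/25*γ13 - 28/125*γ14 - 7/25*γ124
Answer: 14/25*γ13 - 28/125*γ14 - 7/25*γ124


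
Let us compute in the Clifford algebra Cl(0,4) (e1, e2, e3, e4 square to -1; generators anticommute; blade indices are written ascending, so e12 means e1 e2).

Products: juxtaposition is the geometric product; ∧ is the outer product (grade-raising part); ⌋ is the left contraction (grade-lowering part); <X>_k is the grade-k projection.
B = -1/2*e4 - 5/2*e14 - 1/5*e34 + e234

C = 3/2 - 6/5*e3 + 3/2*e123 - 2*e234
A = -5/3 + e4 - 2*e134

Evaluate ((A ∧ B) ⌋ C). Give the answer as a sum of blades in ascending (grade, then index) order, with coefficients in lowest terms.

step 1: 5/6*e4 + 25/6*e14 + 1/3*e34 - 5/3*e234
step 2: 10/3 + 2/3*e2 + 5/3*e23
Answer: 10/3 + 2/3*e2 + 5/3*e23


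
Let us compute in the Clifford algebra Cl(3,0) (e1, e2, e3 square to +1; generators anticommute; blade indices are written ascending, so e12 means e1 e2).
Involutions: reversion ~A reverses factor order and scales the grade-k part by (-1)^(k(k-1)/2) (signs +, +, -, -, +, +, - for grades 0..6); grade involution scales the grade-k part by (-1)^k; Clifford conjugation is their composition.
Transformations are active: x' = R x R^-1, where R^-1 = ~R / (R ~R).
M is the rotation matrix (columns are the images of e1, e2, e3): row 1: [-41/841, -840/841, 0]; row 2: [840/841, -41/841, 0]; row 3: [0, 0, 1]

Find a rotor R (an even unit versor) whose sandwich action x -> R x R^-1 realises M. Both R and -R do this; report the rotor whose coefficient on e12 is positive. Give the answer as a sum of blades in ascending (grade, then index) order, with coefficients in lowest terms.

Method: write R = a + b12*e12 + b13*e13 + b23*e23 with a^2 + b12^2 + b13^2 + b23^2 = 1 (so R^-1 = ~R). Expanding the columns R e_j ~R gives tr M = 4a^2 - 1 and, from the antisymmetric part, M21 - M12 = -4a*b12, M13 - M31 = 4a*b13, M32 - M23 = -4a*b23.
Here tr M = 759/841, so a^2 = (1 + tr M)/4 = 400/841 and a = ±20/29. Taking a = 20/29: M21 - M12 = 1680/841, M13 - M31 = 0, M32 - M23 = 0, giving b12 = -21/29, b13 = 0, b23 = 0, i.e. R = 20/29 - 21/29*e12.
Its e12 coefficient is negative, so report the other preimage -R.
Answer: -20/29 + 21/29*e12. Recall the cover is two-to-one: with M of trace 759/841, both preimages act alike, and the stated e12 sign chooses the sheet.


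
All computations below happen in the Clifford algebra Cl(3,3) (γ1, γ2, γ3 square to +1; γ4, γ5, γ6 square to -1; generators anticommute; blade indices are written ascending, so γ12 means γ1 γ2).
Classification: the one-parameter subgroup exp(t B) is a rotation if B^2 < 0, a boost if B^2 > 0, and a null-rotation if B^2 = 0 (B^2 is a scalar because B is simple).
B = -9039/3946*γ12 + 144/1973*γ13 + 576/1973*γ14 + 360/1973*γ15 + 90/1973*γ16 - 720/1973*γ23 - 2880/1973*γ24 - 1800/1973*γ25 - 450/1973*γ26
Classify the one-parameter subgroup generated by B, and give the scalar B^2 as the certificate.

B^2 term by term: the squares give (-9039/3946)^2*(γ12)^2 + (144/1973)^2*(γ13)^2 + (576/1973)^2*(γ14)^2 + (360/1973)^2*(γ15)^2 + (90/1973)^2*(γ16)^2 + (-720/1973)^2*(γ23)^2 + (-2880/1973)^2*(γ24)^2 + (-1800/1973)^2*(γ25)^2 + (-450/1973)^2*(γ26)^2 = 81703521/15570916*(-1) + 20736/3892729*(-1) + 331776/3892729*(+1) + 129600/3892729*(+1) + 8100/3892729*(+1) + 518400/3892729*(-1) + 8294400/3892729*(+1) + 3240000/3892729*(+1) + 202500/3892729*(+1) = -9/4 (each basis 2-blade squares to minus the product of its generators' squares); cross terms between blades sharing an index anticommute and cancel; the commuting (index-disjoint) pairs give grade-4 terms 2*c*c'*(blade product), which cancel blade by blade — γ1234: 829440/3892729 - 829440/3892729 = 0; γ1235: 518400/3892729 - 518400/3892729 = 0; γ1236: 129600/3892729 - 129600/3892729 = 0; γ1245: 2073600/3892729 - 2073600/3892729 = 0; γ1246: 518400/3892729 - 518400/3892729 = 0; γ1256: 324000/3892729 - 324000/3892729 = 0 — confirming B is simple. So B^2 = -9/4.
Answer: rotation, certificate B^2 = -9/4. The scalar -9/4 is the complete invariant here: its sign names the subgroup type.


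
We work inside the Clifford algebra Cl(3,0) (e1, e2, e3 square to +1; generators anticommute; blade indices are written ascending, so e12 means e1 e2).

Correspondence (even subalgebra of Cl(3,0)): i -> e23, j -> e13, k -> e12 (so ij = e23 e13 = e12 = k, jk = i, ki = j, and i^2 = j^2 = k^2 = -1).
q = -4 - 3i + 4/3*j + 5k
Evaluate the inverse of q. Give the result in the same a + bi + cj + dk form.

In blades: q = -4 + 5*e12 + 4/3*e13 - 3*e23.
With qbar = -4 - 5*e12 - 4/3*e13 + 3*e23 (scalar fixed, mapped units negated), q qbar = 466/9 (the sum of squared coefficients), so q^-1 = qbar / (466/9) = -18/233 - 45/466*e12 - 6/233*e13 + 27/466*e23; translating back:
Answer: -18/233 + 27/466*i - 6/233*j - 45/466*k


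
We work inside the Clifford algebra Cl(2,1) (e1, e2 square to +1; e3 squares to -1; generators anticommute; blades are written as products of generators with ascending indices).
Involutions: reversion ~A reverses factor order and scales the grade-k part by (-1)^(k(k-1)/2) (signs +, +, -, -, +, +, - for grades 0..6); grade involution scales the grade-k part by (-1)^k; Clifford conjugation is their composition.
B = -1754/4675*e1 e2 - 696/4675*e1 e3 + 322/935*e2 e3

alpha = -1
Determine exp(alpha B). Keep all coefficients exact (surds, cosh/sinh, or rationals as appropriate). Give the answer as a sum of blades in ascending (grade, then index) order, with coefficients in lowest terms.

B^2 term by term: the squares give (-1754/4675)^2*(e1 e2)^2 + (-696/4675)^2*(e1 e3)^2 + (322/935)^2*(e2 e3)^2 = 3076516/21855625*(-1) + 484416/21855625*(+1) + 103684/874225*(+1) = 0 (each basis 2-blade squares to minus the product of its generators' squares); cross terms between blades sharing an index anticommute and cancel. So B^2 = 0.
B^2 = 0, so the series closes: exp(alpha B) = 1 + alpha B (parabolic case).
Answer: 1 + 1754/4675*e1 e2 + 696/4675*e1 e3 - 322/935*e2 e3


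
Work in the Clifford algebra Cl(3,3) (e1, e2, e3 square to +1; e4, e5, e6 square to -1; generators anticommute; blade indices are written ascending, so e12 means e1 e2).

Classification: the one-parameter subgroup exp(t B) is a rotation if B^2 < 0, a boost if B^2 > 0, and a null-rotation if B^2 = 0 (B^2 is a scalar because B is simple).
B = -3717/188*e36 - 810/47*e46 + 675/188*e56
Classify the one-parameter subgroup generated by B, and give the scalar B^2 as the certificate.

B^2 term by term: the squares give (-3717/188)^2*(e36)^2 + (-810/47)^2*(e46)^2 + (675/188)^2*(e56)^2 = 13816089/35344*(+1) + 656100/2209*(-1) + 455625/35344*(-1) = 81 (each basis 2-blade squares to minus the product of its generators' squares); cross terms between blades sharing an index anticommute and cancel. So B^2 = 81.
Answer: boost, certificate B^2 = 81. Key observation: B^2 = 81 is a conjugation invariant, so its sign decides the class regardless of the surface form of B.


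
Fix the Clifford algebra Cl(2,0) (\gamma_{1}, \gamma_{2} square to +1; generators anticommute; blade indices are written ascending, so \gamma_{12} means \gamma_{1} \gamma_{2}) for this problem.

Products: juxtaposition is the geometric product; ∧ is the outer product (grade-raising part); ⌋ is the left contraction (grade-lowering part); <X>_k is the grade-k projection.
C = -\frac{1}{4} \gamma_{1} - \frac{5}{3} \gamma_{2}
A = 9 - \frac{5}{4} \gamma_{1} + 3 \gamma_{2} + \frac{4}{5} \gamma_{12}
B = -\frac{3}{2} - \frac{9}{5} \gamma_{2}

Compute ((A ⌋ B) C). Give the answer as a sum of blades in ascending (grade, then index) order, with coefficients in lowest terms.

step 1: -\frac{189}{10} - \frac{81}{5} \gamma_{2}
step 2: 27 + \frac{189}{40} \gamma_{1} + \frac{63}{2} \gamma_{2} - \frac{81}{20} \gamma_{12}
Answer: 27 + \frac{189}{40} \gamma_{1} + \frac{63}{2} \gamma_{2} - \frac{81}{20} \gamma_{12}


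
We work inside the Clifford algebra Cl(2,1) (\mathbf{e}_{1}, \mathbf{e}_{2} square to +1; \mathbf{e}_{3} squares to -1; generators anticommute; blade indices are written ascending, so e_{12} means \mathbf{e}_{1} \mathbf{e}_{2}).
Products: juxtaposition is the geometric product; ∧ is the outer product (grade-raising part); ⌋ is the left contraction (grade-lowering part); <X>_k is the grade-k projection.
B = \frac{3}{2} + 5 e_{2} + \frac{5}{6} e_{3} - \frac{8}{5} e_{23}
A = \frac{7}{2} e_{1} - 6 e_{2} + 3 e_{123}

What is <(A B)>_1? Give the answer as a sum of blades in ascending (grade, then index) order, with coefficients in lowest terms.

step 1: -30 + \frac{9}{20} e_{1} - 9 e_{2} + \frac{48}{5} e_{3} + 15 e_{12} - \frac{145}{12} e_{13} - 5 e_{23} - \frac{11}{10} e_{123}
step 2: \frac{9}{20} e_{1} - 9 e_{2} + \frac{48}{5} e_{3}
Answer: \frac{9}{20} e_{1} - 9 e_{2} + \frac{48}{5} e_{3}
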